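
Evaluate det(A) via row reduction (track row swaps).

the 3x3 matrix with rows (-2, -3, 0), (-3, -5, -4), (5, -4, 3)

Forward elimination:
R2 <- R2 - (3/2)*R1:  [    0  -1/2    -4 ]
R3 <- R3 - (-5/2)*R1:  [     0  -23/2      3 ]
R3 <- R3 - (23)*R2:  [  0   0  95 ]
Upper-triangular form:
[ -2    -3   0 ]
[  0  -1/2  -4 ]
[  0     0  95 ]
det(A) = (-1)^0 * (-2) * (-1/2) * (95) = 95  (0 row swaps -> sign +1)

det(A) = 95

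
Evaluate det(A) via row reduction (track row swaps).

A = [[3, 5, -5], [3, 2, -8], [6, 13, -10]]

det(A) = 27

Forward elimination:
R2 <- R2 - (1)*R1:  [  0  -3  -3 ]
R3 <- R3 - (2)*R1:  [ 0  3  0 ]
R3 <- R3 - (-1)*R2:  [  0   0  -3 ]
Upper-triangular form:
[ 3   5  -5 ]
[ 0  -3  -3 ]
[ 0   0  -3 ]
det(A) = (-1)^0 * (3) * (-3) * (-3) = 27  (0 row swaps -> sign +1)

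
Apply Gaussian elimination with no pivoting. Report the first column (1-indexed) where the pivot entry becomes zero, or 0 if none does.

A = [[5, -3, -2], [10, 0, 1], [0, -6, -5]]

first zero-pivot column = 3

Naive forward elimination:
R2 <- R2 - (2)*R1:  [ 0  6  5 ]
R3 <- R3 - (-1)*R2:  [ 0  0  0 ]
Matrix at this point:
[ 5  -3  -2 ]
[ 0   6   5 ]
[ 0   0   0 ]
Pivot entry (3,3) in the last row is zero and there are no rows below to swap with -> zero pivot in column 3 (A is singular).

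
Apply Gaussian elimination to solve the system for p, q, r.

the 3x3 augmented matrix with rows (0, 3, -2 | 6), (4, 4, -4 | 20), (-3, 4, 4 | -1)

(3, 2, 0)

Forward elimination on [A|b]:
R1 <-> R2   (pivot in column 1 was zero)
[  4  4  -4  20 ]
[  0  3  -2   6 ]
[ -3  4   4  -1 ]
R3 <- R3 - (-3/4)*R1:  [  0   7   1  14 ]
R3 <- R3 - (7/3)*R2:  [    0     0  17/3     0 ]
Row echelon form:
[ 4  4    -4  |  20 ]
[ 0  3    -2  |   6 ]
[ 0  0  17/3  |   0 ]
Back-substitution:
r = (0) / (17/3) = 0
q = (6 - (-2)*(0)) / 3 = 2
p = (20 - (4)*(2) - (-4)*(0)) / 4 = 3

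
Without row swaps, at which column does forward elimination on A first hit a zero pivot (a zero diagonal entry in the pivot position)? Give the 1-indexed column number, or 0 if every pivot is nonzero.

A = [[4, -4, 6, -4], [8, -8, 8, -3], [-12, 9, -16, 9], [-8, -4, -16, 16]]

first zero-pivot column = 2

Naive forward elimination:
R2 <- R2 - (2)*R1:  [  0   0  -4   5 ]
R3 <- R3 - (-3)*R1:  [  0  -3   2  -3 ]
R4 <- R4 - (-2)*R1:  [   0  -12   -4    8 ]
Matrix at this point:
[ 4   -4   6  -4 ]
[ 0    0  -4   5 ]
[ 0   -3   2  -3 ]
[ 0  -12  -4   8 ]
Pivot entry (2,2) is zero but row 3 has -3 in column 2 -> naive elimination stops; a row interchange (e.g. R2 <-> R3) would be required here.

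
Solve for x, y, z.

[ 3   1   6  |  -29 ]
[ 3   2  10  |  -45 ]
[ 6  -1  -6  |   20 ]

Forward elimination on [A|b]:
R2 <- R2 - (1)*R1:  [   0    1    4  -16 ]
R3 <- R3 - (2)*R1:  [   0   -3  -18   78 ]
R3 <- R3 - (-3)*R2:  [  0   0  -6  30 ]
Row echelon form:
[ 3  1   6  |  -29 ]
[ 0  1   4  |  -16 ]
[ 0  0  -6  |   30 ]
Back-substitution:
z = (30) / -6 = -5
y = (-16 - (4)*(-5)) / 1 = 4
x = (-29 - (1)*(4) - (6)*(-5)) / 3 = -1

(-1, 4, -5)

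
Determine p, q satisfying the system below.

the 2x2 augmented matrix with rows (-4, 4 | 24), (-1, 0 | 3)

Forward elimination on [A|b]:
R2 <- R2 - (1/4)*R1:  [  0  -1  -3 ]
Row echelon form:
[ -4   4  |  24 ]
[  0  -1  |  -3 ]
Back-substitution:
q = (-3) / -1 = 3
p = (24 - (4)*(3)) / -4 = -3

(-3, 3)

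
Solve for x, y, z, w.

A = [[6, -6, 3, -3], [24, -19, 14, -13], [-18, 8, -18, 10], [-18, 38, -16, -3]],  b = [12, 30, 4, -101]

Forward elimination on [A|b]:
R2 <- R2 - (4)*R1:  [   0    5    2   -1  -18 ]
R3 <- R3 - (-3)*R1:  [   0  -10   -9    1   40 ]
R4 <- R4 - (-3)*R1:  [   0   20   -7  -12  -65 ]
R3 <- R3 - (-2)*R2:  [  0   0  -5  -1   4 ]
R4 <- R4 - (4)*R2:  [   0    0  -15   -8    7 ]
R4 <- R4 - (3)*R3:  [  0   0   0  -5  -5 ]
Row echelon form:
[ 6  -6   3  -3  |   12 ]
[ 0   5   2  -1  |  -18 ]
[ 0   0  -5  -1  |    4 ]
[ 0   0   0  -5  |   -5 ]
Back-substitution:
w = (-5) / -5 = 1
z = (4 - (-1)*(1)) / -5 = -1
y = (-18 - (2)*(-1) - (-1)*(1)) / 5 = -3
x = (12 - (-6)*(-3) - (3)*(-1) - (-3)*(1)) / 6 = 0

(0, -3, -1, 1)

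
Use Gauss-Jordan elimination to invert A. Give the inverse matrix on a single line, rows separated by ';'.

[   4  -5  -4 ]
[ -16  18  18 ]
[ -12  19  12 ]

inverse = [63/16 1/2 9/16; 3/4 0 1/4; 11/4 1/2 1/4]

Gauss-Jordan on [A | I]:
R1 <- (1/4)*R1:  [    1  -5/4    -1  |   1/4     0     0 ]
R2 <- R2 - (-16)*R1:  [  0  -2   2  |   4   1   0 ]
R3 <- R3 - (-12)*R1:  [ 0  4  0  |  3  0  1 ]
R2 <- (1/-2)*R2:  [    0     1    -1  |    -2  -1/2     0 ]
R1 <- R1 - (-5/4)*R2:  [    1     0  -9/4  |  -9/4  -5/8     0 ]
R3 <- R3 - (4)*R2:  [  0   0   4  |  11   2   1 ]
R3 <- (1/4)*R3:  [    0     0     1  |  11/4   1/2   1/4 ]
R1 <- R1 - (-9/4)*R3:  [     1      0      0  |  63/16    1/2   9/16 ]
R2 <- R2 - (-1)*R3:  [   0    1    0  |  3/4    0  1/4 ]
Right block of [I | A^{-1}] is the inverse:
[ 63/16  1/2  9/16 ]
[   3/4    0   1/4 ]
[  11/4  1/2   1/4 ]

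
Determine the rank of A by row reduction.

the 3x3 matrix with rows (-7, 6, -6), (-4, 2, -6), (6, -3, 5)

Row reduction:
R2 <- R2 - (4/7)*R1:  [     0  -10/7  -18/7 ]
R3 <- R3 - (-6/7)*R1:  [    0  15/7  -1/7 ]
R3 <- R3 - (-3/2)*R2:  [  0   0  -4 ]
Row echelon form:
[ -7      6     -6 ]
[  0  -10/7  -18/7 ]
[  0      0     -4 ]
Nonzero rows / pivot columns: 3

rank(A) = 3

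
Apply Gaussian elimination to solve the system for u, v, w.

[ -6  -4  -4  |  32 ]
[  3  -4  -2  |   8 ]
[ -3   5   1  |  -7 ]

Forward elimination on [A|b]:
R2 <- R2 - (-1/2)*R1:  [  0  -6  -4  24 ]
R3 <- R3 - (1/2)*R1:  [   0    7    3  -23 ]
R3 <- R3 - (-7/6)*R2:  [    0     0  -5/3     5 ]
Row echelon form:
[ -6  -4    -4  |  32 ]
[  0  -6    -4  |  24 ]
[  0   0  -5/3  |   5 ]
Back-substitution:
w = (5) / (-5/3) = -3
v = (24 - (-4)*(-3)) / -6 = -2
u = (32 - (-4)*(-2) - (-4)*(-3)) / -6 = -2

(-2, -2, -3)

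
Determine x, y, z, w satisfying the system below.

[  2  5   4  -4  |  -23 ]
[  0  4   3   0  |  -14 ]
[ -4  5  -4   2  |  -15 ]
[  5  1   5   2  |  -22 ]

(-5, -5, 2, -1)

Forward elimination on [A|b]:
R3 <- R3 - (-2)*R1:  [   0   15    4   -6  -61 ]
R4 <- R4 - (5/2)*R1:  [     0  -23/2     -5     12   71/2 ]
R3 <- R3 - (15/4)*R2:  [     0      0  -29/4     -6  -17/2 ]
R4 <- R4 - (-23/8)*R2:  [     0      0   29/8     12  -19/4 ]
R4 <- R4 - (-1/2)*R3:  [  0   0   0   9  -9 ]
Row echelon form:
[ 2  5      4  -4  |    -23 ]
[ 0  4      3   0  |    -14 ]
[ 0  0  -29/4  -6  |  -17/2 ]
[ 0  0      0   9  |     -9 ]
Back-substitution:
w = (-9) / 9 = -1
z = (-17/2 - (-6)*(-1)) / (-29/4) = 2
y = (-14 - (3)*(2)) / 4 = -5
x = (-23 - (5)*(-5) - (4)*(2) - (-4)*(-1)) / 2 = -5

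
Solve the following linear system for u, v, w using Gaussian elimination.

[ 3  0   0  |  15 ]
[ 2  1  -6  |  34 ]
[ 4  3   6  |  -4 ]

Forward elimination on [A|b]:
R2 <- R2 - (2/3)*R1:  [  0   1  -6  24 ]
R3 <- R3 - (4/3)*R1:  [   0    3    6  -24 ]
R3 <- R3 - (3)*R2:  [   0    0   24  -96 ]
Row echelon form:
[ 3  0   0  |   15 ]
[ 0  1  -6  |   24 ]
[ 0  0  24  |  -96 ]
Back-substitution:
w = (-96) / 24 = -4
v = (24 - (-6)*(-4)) / 1 = 0
u = (15) / 3 = 5

(5, 0, -4)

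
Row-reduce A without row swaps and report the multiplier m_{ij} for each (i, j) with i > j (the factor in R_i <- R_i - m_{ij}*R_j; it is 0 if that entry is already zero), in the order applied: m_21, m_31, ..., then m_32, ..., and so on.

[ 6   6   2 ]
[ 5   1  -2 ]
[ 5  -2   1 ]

Forward elimination:
R2 <- R2 - (5/6)*R1:  [     0     -4  -11/3 ]
R3 <- R3 - (5/6)*R1:  [    0    -7  -2/3 ]
R3 <- R3 - (7/4)*R2:  [    0     0  23/4 ]
Multipliers (in order of application): m_{21} = 5/6, m_{31} = 5/6, m_{32} = 7/4

multipliers: 5/6, 5/6, 7/4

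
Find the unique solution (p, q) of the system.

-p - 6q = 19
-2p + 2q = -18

Forward elimination on [A|b]:
R2 <- R2 - (2)*R1:  [   0   14  -56 ]
Row echelon form:
[ -1  -6  |   19 ]
[  0  14  |  -56 ]
Back-substitution:
q = (-56) / 14 = -4
p = (19 - (-6)*(-4)) / -1 = 5

(5, -4)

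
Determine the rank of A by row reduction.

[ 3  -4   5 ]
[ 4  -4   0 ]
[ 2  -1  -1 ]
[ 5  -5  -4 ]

Row reduction:
R2 <- R2 - (4/3)*R1:  [     0    4/3  -20/3 ]
R3 <- R3 - (2/3)*R1:  [     0    5/3  -13/3 ]
R4 <- R4 - (5/3)*R1:  [     0    5/3  -37/3 ]
R3 <- R3 - (5/4)*R2:  [ 0  0  4 ]
R4 <- R4 - (5/4)*R2:  [  0   0  -4 ]
R4 <- R4 - (-1)*R3:  [ 0  0  0 ]
Row echelon form:
[ 3   -4      5 ]
[ 0  4/3  -20/3 ]
[ 0    0      4 ]
[ 0    0      0 ]
Nonzero rows / pivot columns: 3

rank(A) = 3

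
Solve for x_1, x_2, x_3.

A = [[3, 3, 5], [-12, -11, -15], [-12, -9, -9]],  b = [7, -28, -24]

(-1, 5, -1)

Forward elimination on [A|b]:
R2 <- R2 - (-4)*R1:  [ 0  1  5  0 ]
R3 <- R3 - (-4)*R1:  [  0   3  11   4 ]
R3 <- R3 - (3)*R2:  [  0   0  -4   4 ]
Row echelon form:
[ 3  3   5  |  7 ]
[ 0  1   5  |  0 ]
[ 0  0  -4  |  4 ]
Back-substitution:
x_3 = (4) / -4 = -1
x_2 = (0 - (5)*(-1)) / 1 = 5
x_1 = (7 - (3)*(5) - (5)*(-1)) / 3 = -1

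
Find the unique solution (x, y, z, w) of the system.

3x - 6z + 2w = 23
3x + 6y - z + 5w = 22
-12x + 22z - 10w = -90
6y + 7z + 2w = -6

(3, 1, -2, 1)

Forward elimination on [A|b]:
R2 <- R2 - (1)*R1:  [  0   6   5   3  -1 ]
R3 <- R3 - (-4)*R1:  [  0   0  -2  -2   2 ]
R4 <- R4 - (1)*R2:  [  0   0   2  -1  -5 ]
R4 <- R4 - (-1)*R3:  [  0   0   0  -3  -3 ]
Row echelon form:
[ 3  0  -6   2  |  23 ]
[ 0  6   5   3  |  -1 ]
[ 0  0  -2  -2  |   2 ]
[ 0  0   0  -3  |  -3 ]
Back-substitution:
w = (-3) / -3 = 1
z = (2 - (-2)*(1)) / -2 = -2
y = (-1 - (5)*(-2) - (3)*(1)) / 6 = 1
x = (23 - (-6)*(-2) - (2)*(1)) / 3 = 3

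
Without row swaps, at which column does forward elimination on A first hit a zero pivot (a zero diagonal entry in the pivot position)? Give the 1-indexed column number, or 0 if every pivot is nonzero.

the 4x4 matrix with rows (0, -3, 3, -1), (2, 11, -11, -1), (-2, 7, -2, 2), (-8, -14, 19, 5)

first zero-pivot column = 1

Naive forward elimination:
Pivot entry (1,1) is zero but row 2 has 2 in column 1 -> naive elimination stops; a row interchange (e.g. R1 <-> R2) would be required here.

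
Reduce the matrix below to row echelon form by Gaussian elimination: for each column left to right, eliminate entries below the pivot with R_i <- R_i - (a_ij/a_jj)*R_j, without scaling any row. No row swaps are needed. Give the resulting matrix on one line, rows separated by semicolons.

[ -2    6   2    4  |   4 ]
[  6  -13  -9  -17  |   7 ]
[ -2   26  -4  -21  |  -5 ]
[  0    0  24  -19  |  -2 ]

REF = [-2 6 2 4 4; 0 5 -3 -5 19; 0 0 6 -5 -85; 0 0 0 1 338]

Forward elimination:
R2 <- R2 - (-3)*R1:  [  0   5  -3  -5  19 ]
R3 <- R3 - (1)*R1:  [   0   20   -6  -25   -9 ]
R3 <- R3 - (4)*R2:  [   0    0    6   -5  -85 ]
R4 <- R4 - (4)*R3:  [   0    0    0    1  338 ]
Row echelon form:
[ -2  6   2   4  |    4 ]
[  0  5  -3  -5  |   19 ]
[  0  0   6  -5  |  -85 ]
[  0  0   0   1  |  338 ]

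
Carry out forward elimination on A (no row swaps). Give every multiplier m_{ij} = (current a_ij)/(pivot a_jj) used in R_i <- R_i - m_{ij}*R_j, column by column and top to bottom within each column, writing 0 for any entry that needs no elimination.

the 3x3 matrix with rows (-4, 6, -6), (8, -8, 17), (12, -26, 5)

Forward elimination:
R2 <- R2 - (-2)*R1:  [ 0  4  5 ]
R3 <- R3 - (-3)*R1:  [   0   -8  -13 ]
R3 <- R3 - (-2)*R2:  [  0   0  -3 ]
Multipliers (in order of application): m_{21} = -2, m_{31} = -3, m_{32} = -2

multipliers: -2, -3, -2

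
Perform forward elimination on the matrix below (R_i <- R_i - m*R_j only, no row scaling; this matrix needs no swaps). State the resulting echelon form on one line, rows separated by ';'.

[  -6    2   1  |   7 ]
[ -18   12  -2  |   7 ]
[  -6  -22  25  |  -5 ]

REF = [-6 2 1 7; 0 6 -5 -14; 0 0 4 -68]

Forward elimination:
R2 <- R2 - (3)*R1:  [   0    6   -5  -14 ]
R3 <- R3 - (1)*R1:  [   0  -24   24  -12 ]
R3 <- R3 - (-4)*R2:  [   0    0    4  -68 ]
Row echelon form:
[ -6  2   1  |    7 ]
[  0  6  -5  |  -14 ]
[  0  0   4  |  -68 ]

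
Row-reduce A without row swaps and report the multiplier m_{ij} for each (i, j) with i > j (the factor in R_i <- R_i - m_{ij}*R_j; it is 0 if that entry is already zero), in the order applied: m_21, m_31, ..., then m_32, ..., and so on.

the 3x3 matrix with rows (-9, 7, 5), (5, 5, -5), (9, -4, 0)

multipliers: -5/9, -1, 27/80

Forward elimination:
R2 <- R2 - (-5/9)*R1:  [     0   80/9  -20/9 ]
R3 <- R3 - (-1)*R1:  [ 0  3  5 ]
R3 <- R3 - (27/80)*R2:  [    0     0  23/4 ]
Multipliers (in order of application): m_{21} = -5/9, m_{31} = -1, m_{32} = 27/80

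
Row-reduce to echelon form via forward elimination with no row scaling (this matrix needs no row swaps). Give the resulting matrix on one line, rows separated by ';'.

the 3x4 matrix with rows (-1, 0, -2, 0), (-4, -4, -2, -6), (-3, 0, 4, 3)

REF = [-1 0 -2 0; 0 -4 6 -6; 0 0 10 3]

Forward elimination:
R2 <- R2 - (4)*R1:  [  0  -4   6  -6 ]
R3 <- R3 - (3)*R1:  [  0   0  10   3 ]
Row echelon form:
[ -1   0  -2   0 ]
[  0  -4   6  -6 ]
[  0   0  10   3 ]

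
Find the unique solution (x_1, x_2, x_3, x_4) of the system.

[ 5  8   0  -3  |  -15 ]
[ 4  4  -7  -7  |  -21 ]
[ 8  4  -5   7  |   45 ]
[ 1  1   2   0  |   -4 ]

(0, 0, -2, 5)

Forward elimination on [A|b]:
R2 <- R2 - (4/5)*R1:  [     0  -12/5     -7  -23/5     -9 ]
R3 <- R3 - (8/5)*R1:  [     0  -44/5     -5   59/5     69 ]
R4 <- R4 - (1/5)*R1:  [    0  -3/5     2   3/5    -1 ]
R3 <- R3 - (11/3)*R2:  [    0     0  62/3  86/3   102 ]
R4 <- R4 - (1/4)*R2:  [    0     0  15/4   7/4   5/4 ]
R4 <- R4 - (45/248)*R3:  [       0        0        0  -107/31  -535/31 ]
Row echelon form:
[ 5      8     0       -3  |      -15 ]
[ 0  -12/5    -7    -23/5  |       -9 ]
[ 0      0  62/3     86/3  |      102 ]
[ 0      0     0  -107/31  |  -535/31 ]
Back-substitution:
x_4 = (-535/31) / (-107/31) = 5
x_3 = (102 - (86/3)*(5)) / (62/3) = -2
x_2 = (-9 - (-7)*(-2) - (-23/5)*(5)) / (-12/5) = 0
x_1 = (-15 - (8)*(0) - (-3)*(5)) / 5 = 0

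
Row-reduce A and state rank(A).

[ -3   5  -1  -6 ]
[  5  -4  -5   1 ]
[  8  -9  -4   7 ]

Row reduction:
R2 <- R2 - (-5/3)*R1:  [     0   13/3  -20/3     -9 ]
R3 <- R3 - (-8/3)*R1:  [     0   13/3  -20/3     -9 ]
R3 <- R3 - (1)*R2:  [ 0  0  0  0 ]
Row echelon form:
[ -3     5     -1  -6 ]
[  0  13/3  -20/3  -9 ]
[  0     0      0   0 ]
Nonzero rows / pivot columns: 2

rank(A) = 2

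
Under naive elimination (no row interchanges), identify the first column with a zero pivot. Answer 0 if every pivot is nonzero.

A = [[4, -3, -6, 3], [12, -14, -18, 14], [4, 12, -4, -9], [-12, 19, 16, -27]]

Naive forward elimination:
R2 <- R2 - (3)*R1:  [  0  -5   0   5 ]
R3 <- R3 - (1)*R1:  [   0   15    2  -12 ]
R4 <- R4 - (-3)*R1:  [   0   10   -2  -18 ]
R3 <- R3 - (-3)*R2:  [ 0  0  2  3 ]
R4 <- R4 - (-2)*R2:  [  0   0  -2  -8 ]
R4 <- R4 - (-1)*R3:  [  0   0   0  -5 ]
All pivots nonzero; naive elimination completes without hitting a zero pivot.

first zero-pivot column = 0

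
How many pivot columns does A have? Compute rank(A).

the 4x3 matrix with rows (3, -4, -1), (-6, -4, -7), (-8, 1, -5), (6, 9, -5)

rank(A) = 3

Row reduction:
R2 <- R2 - (-2)*R1:  [   0  -12   -9 ]
R3 <- R3 - (-8/3)*R1:  [     0  -29/3  -23/3 ]
R4 <- R4 - (2)*R1:  [  0  17  -3 ]
R3 <- R3 - (29/36)*R2:  [     0      0  -5/12 ]
R4 <- R4 - (-17/12)*R2:  [     0      0  -63/4 ]
R4 <- R4 - (189/5)*R3:  [ 0  0  0 ]
Row echelon form:
[ 3   -4     -1 ]
[ 0  -12     -9 ]
[ 0    0  -5/12 ]
[ 0    0      0 ]
Nonzero rows / pivot columns: 3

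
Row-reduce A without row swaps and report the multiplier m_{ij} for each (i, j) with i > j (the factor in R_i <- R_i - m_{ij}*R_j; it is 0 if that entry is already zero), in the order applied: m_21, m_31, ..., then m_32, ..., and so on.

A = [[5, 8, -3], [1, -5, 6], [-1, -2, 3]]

multipliers: 1/5, -1/5, 2/33

Forward elimination:
R2 <- R2 - (1/5)*R1:  [     0  -33/5   33/5 ]
R3 <- R3 - (-1/5)*R1:  [    0  -2/5  12/5 ]
R3 <- R3 - (2/33)*R2:  [ 0  0  2 ]
Multipliers (in order of application): m_{21} = 1/5, m_{31} = -1/5, m_{32} = 2/33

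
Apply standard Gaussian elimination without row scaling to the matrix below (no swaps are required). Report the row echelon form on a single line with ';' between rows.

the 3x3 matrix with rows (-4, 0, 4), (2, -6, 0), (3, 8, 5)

REF = [-4 0 4; 0 -6 2; 0 0 32/3]

Forward elimination:
R2 <- R2 - (-1/2)*R1:  [  0  -6   2 ]
R3 <- R3 - (-3/4)*R1:  [ 0  8  8 ]
R3 <- R3 - (-4/3)*R2:  [    0     0  32/3 ]
Row echelon form:
[ -4   0     4 ]
[  0  -6     2 ]
[  0   0  32/3 ]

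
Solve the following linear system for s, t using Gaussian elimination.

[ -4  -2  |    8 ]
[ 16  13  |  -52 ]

(0, -4)

Forward elimination on [A|b]:
R2 <- R2 - (-4)*R1:  [   0    5  -20 ]
Row echelon form:
[ -4  -2  |    8 ]
[  0   5  |  -20 ]
Back-substitution:
t = (-20) / 5 = -4
s = (8 - (-2)*(-4)) / -4 = 0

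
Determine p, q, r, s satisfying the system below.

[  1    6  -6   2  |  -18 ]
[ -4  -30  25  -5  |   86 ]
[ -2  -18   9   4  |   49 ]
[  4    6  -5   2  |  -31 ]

(-4, -3, -1, -1)

Forward elimination on [A|b]:
R2 <- R2 - (-4)*R1:  [  0  -6   1   3  14 ]
R3 <- R3 - (-2)*R1:  [  0  -6  -3   8  13 ]
R4 <- R4 - (4)*R1:  [   0  -18   19   -6   41 ]
R3 <- R3 - (1)*R2:  [  0   0  -4   5  -1 ]
R4 <- R4 - (3)*R2:  [   0    0   16  -15   -1 ]
R4 <- R4 - (-4)*R3:  [  0   0   0   5  -5 ]
Row echelon form:
[ 1   6  -6  2  |  -18 ]
[ 0  -6   1  3  |   14 ]
[ 0   0  -4  5  |   -1 ]
[ 0   0   0  5  |   -5 ]
Back-substitution:
s = (-5) / 5 = -1
r = (-1 - (5)*(-1)) / -4 = -1
q = (14 - (1)*(-1) - (3)*(-1)) / -6 = -3
p = (-18 - (6)*(-3) - (-6)*(-1) - (2)*(-1)) / 1 = -4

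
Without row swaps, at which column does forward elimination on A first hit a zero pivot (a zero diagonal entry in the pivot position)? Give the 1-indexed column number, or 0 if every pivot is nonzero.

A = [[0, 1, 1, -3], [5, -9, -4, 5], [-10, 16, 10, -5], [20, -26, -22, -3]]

Naive forward elimination:
Pivot entry (1,1) is zero but row 2 has 5 in column 1 -> naive elimination stops; a row interchange (e.g. R1 <-> R2) would be required here.

first zero-pivot column = 1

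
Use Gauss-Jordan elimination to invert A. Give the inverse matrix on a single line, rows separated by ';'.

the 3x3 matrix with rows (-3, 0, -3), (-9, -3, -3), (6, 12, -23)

Gauss-Jordan on [A | I]:
R1 <- (1/-3)*R1:  [    1     0     1  |  -1/3     0     0 ]
R2 <- R2 - (-9)*R1:  [  0  -3   6  |  -3   1   0 ]
R3 <- R3 - (6)*R1:  [   0   12  -29  |    2    0    1 ]
R2 <- (1/-3)*R2:  [    0     1    -2  |     1  -1/3     0 ]
R3 <- R3 - (12)*R2:  [   0    0   -5  |  -10    4    1 ]
R3 <- (1/-5)*R3:  [    0     0     1  |     2  -4/5  -1/5 ]
R1 <- R1 - (1)*R3:  [    1     0     0  |  -7/3   4/5   1/5 ]
R2 <- R2 - (-2)*R3:  [      0       1       0  |       5  -29/15    -2/5 ]
Right block of [I | A^{-1}] is the inverse:
[ -7/3     4/5   1/5 ]
[    5  -29/15  -2/5 ]
[    2    -4/5  -1/5 ]

inverse = [-7/3 4/5 1/5; 5 -29/15 -2/5; 2 -4/5 -1/5]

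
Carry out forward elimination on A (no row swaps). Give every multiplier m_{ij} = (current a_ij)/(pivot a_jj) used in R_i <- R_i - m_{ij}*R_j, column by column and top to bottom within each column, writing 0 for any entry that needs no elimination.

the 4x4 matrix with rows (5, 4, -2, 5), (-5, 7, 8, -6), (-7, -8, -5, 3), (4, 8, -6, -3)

Forward elimination:
R2 <- R2 - (-1)*R1:  [  0  11   6  -1 ]
R3 <- R3 - (-7/5)*R1:  [     0  -12/5  -39/5     10 ]
R4 <- R4 - (4/5)*R1:  [     0   24/5  -22/5     -7 ]
R3 <- R3 - (-12/55)*R2:  [       0        0  -357/55   538/55 ]
R4 <- R4 - (24/55)*R2:  [       0        0  -386/55  -361/55 ]
R4 <- R4 - (386/357)*R3:  [         0          0          0  -6119/357 ]
Multipliers (in order of application): m_{21} = -1, m_{31} = -7/5, m_{41} = 4/5, m_{32} = -12/55, m_{42} = 24/55, m_{43} = 386/357

multipliers: -1, -7/5, 4/5, -12/55, 24/55, 386/357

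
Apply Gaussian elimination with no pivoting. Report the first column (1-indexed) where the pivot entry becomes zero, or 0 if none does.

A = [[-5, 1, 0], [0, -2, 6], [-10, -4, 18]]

first zero-pivot column = 3

Naive forward elimination:
R3 <- R3 - (2)*R1:  [  0  -6  18 ]
R3 <- R3 - (3)*R2:  [ 0  0  0 ]
Matrix at this point:
[ -5   1  0 ]
[  0  -2  6 ]
[  0   0  0 ]
Pivot entry (3,3) in the last row is zero and there are no rows below to swap with -> zero pivot in column 3 (A is singular).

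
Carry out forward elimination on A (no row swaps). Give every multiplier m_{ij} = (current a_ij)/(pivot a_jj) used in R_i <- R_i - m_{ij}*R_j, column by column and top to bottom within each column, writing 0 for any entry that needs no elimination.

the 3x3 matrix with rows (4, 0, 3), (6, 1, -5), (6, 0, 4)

Forward elimination:
R2 <- R2 - (3/2)*R1:  [     0      1  -19/2 ]
R3 <- R3 - (3/2)*R1:  [    0     0  -1/2 ]
R3: entry in column 2 is already 0 -> m_{32} = 0 (no row operation needed)
Multipliers (in order of application): m_{21} = 3/2, m_{31} = 3/2, m_{32} = 0

multipliers: 3/2, 3/2, 0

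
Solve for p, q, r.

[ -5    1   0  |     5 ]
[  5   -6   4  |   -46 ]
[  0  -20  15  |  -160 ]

Forward elimination on [A|b]:
R2 <- R2 - (-1)*R1:  [   0   -5    4  -41 ]
R3 <- R3 - (4)*R2:  [  0   0  -1   4 ]
Row echelon form:
[ -5   1   0  |    5 ]
[  0  -5   4  |  -41 ]
[  0   0  -1  |    4 ]
Back-substitution:
r = (4) / -1 = -4
q = (-41 - (4)*(-4)) / -5 = 5
p = (5 - (1)*(5)) / -5 = 0

(0, 5, -4)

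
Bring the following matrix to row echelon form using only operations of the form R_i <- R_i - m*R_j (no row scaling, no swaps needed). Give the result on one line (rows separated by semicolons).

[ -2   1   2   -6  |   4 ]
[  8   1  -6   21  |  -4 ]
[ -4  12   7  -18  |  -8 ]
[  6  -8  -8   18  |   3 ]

REF = [-2 1 2 -6 4; 0 5 2 -3 12; 0 0 -1 0 -40; 0 0 0 -3 27]

Forward elimination:
R2 <- R2 - (-4)*R1:  [  0   5   2  -3  12 ]
R3 <- R3 - (2)*R1:  [   0   10    3   -6  -16 ]
R4 <- R4 - (-3)*R1:  [  0  -5  -2   0  15 ]
R3 <- R3 - (2)*R2:  [   0    0   -1    0  -40 ]
R4 <- R4 - (-1)*R2:  [  0   0   0  -3  27 ]
Row echelon form:
[ -2  1   2  -6  |    4 ]
[  0  5   2  -3  |   12 ]
[  0  0  -1   0  |  -40 ]
[  0  0   0  -3  |   27 ]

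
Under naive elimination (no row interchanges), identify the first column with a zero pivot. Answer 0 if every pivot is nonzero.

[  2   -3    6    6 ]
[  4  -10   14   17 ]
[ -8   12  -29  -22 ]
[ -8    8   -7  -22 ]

Naive forward elimination:
R2 <- R2 - (2)*R1:  [  0  -4   2   5 ]
R3 <- R3 - (-4)*R1:  [  0   0  -5   2 ]
R4 <- R4 - (-4)*R1:  [  0  -4  17   2 ]
R4 <- R4 - (1)*R2:  [  0   0  15  -3 ]
R4 <- R4 - (-3)*R3:  [ 0  0  0  3 ]
All pivots nonzero; naive elimination completes without hitting a zero pivot.

first zero-pivot column = 0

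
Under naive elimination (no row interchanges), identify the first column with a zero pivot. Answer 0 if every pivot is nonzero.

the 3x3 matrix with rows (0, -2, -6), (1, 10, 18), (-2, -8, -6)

first zero-pivot column = 1

Naive forward elimination:
Pivot entry (1,1) is zero but row 2 has 1 in column 1 -> naive elimination stops; a row interchange (e.g. R1 <-> R2) would be required here.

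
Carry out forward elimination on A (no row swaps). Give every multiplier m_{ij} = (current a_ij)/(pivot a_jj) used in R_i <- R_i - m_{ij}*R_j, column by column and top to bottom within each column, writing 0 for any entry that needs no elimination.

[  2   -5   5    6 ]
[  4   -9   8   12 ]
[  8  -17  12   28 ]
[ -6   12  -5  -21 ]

Forward elimination:
R2 <- R2 - (2)*R1:  [  0   1  -2   0 ]
R3 <- R3 - (4)*R1:  [  0   3  -8   4 ]
R4 <- R4 - (-3)*R1:  [  0  -3  10  -3 ]
R3 <- R3 - (3)*R2:  [  0   0  -2   4 ]
R4 <- R4 - (-3)*R2:  [  0   0   4  -3 ]
R4 <- R4 - (-2)*R3:  [ 0  0  0  5 ]
Multipliers (in order of application): m_{21} = 2, m_{31} = 4, m_{41} = -3, m_{32} = 3, m_{42} = -3, m_{43} = -2

multipliers: 2, 4, -3, 3, -3, -2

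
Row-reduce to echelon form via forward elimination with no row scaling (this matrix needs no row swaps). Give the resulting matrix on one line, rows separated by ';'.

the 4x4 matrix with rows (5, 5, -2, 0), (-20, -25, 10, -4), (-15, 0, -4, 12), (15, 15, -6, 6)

REF = [5 5 -2 0; 0 -5 2 -4; 0 0 -4 0; 0 0 0 6]

Forward elimination:
R2 <- R2 - (-4)*R1:  [  0  -5   2  -4 ]
R3 <- R3 - (-3)*R1:  [   0   15  -10   12 ]
R4 <- R4 - (3)*R1:  [ 0  0  0  6 ]
R3 <- R3 - (-3)*R2:  [  0   0  -4   0 ]
Row echelon form:
[ 5   5  -2   0 ]
[ 0  -5   2  -4 ]
[ 0   0  -4   0 ]
[ 0   0   0   6 ]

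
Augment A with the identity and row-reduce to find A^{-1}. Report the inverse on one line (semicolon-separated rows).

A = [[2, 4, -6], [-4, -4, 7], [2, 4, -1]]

Gauss-Jordan on [A | I]:
R1 <- (1/2)*R1:  [   1    2   -3  |  1/2    0    0 ]
R2 <- R2 - (-4)*R1:  [  0   4  -5  |   2   1   0 ]
R3 <- R3 - (2)*R1:  [  0   0   5  |  -1   0   1 ]
R2 <- (1/4)*R2:  [    0     1  -5/4  |   1/2   1/4     0 ]
R1 <- R1 - (2)*R2:  [    1     0  -1/2  |  -1/2  -1/2     0 ]
R3 <- (1/5)*R3:  [    0     0     1  |  -1/5     0   1/5 ]
R1 <- R1 - (-1/2)*R3:  [    1     0     0  |  -3/5  -1/2  1/10 ]
R2 <- R2 - (-5/4)*R3:  [   0    1    0  |  1/4  1/4  1/4 ]
Right block of [I | A^{-1}] is the inverse:
[ -3/5  -1/2  1/10 ]
[  1/4   1/4   1/4 ]
[ -1/5     0   1/5 ]

inverse = [-3/5 -1/2 1/10; 1/4 1/4 1/4; -1/5 0 1/5]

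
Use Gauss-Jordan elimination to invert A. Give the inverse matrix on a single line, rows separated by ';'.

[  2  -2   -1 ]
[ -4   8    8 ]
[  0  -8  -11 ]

Gauss-Jordan on [A | I]:
R1 <- (1/2)*R1:  [    1    -1  -1/2  |   1/2     0     0 ]
R2 <- R2 - (-4)*R1:  [ 0  4  6  |  2  1  0 ]
R2 <- (1/4)*R2:  [   0    1  3/2  |  1/2  1/4    0 ]
R1 <- R1 - (-1)*R2:  [   1    0    1  |    1  1/4    0 ]
R3 <- R3 - (-8)*R2:  [ 0  0  1  |  4  2  1 ]
R1 <- R1 - (1)*R3:  [    1     0     0  |    -3  -7/4    -1 ]
R2 <- R2 - (3/2)*R3:  [     0      1      0  |  -11/2  -11/4   -3/2 ]
Right block of [I | A^{-1}] is the inverse:
[    -3   -7/4    -1 ]
[ -11/2  -11/4  -3/2 ]
[     4      2     1 ]

inverse = [-3 -7/4 -1; -11/2 -11/4 -3/2; 4 2 1]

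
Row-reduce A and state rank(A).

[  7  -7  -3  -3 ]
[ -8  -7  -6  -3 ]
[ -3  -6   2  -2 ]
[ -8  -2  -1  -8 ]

Row reduction:
R2 <- R2 - (-8/7)*R1:  [     0    -15  -66/7  -45/7 ]
R3 <- R3 - (-3/7)*R1:  [     0     -9    5/7  -23/7 ]
R4 <- R4 - (-8/7)*R1:  [     0    -10  -31/7  -80/7 ]
R3 <- R3 - (3/5)*R2:  [      0       0  223/35     4/7 ]
R4 <- R4 - (2/3)*R2:  [     0      0   13/7  -50/7 ]
R4 <- R4 - (65/223)*R3:  [         0          0          0  -1630/223 ]
Row echelon form:
[ 7   -7      -3         -3 ]
[ 0  -15   -66/7      -45/7 ]
[ 0    0  223/35        4/7 ]
[ 0    0       0  -1630/223 ]
Nonzero rows / pivot columns: 4

rank(A) = 4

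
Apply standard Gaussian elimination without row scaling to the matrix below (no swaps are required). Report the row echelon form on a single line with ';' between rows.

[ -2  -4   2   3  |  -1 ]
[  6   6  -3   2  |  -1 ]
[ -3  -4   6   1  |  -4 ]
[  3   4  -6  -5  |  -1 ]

Forward elimination:
R2 <- R2 - (-3)*R1:  [  0  -6   3  11  -4 ]
R3 <- R3 - (3/2)*R1:  [    0     2     3  -7/2  -5/2 ]
R4 <- R4 - (-3/2)*R1:  [    0    -2    -3  -1/2  -5/2 ]
R3 <- R3 - (-1/3)*R2:  [     0      0      4    1/6  -23/6 ]
R4 <- R4 - (1/3)*R2:  [     0      0     -4  -25/6   -7/6 ]
R4 <- R4 - (-1)*R3:  [  0   0   0  -4  -5 ]
Row echelon form:
[ -2  -4  2    3  |     -1 ]
[  0  -6  3   11  |     -4 ]
[  0   0  4  1/6  |  -23/6 ]
[  0   0  0   -4  |     -5 ]

REF = [-2 -4 2 3 -1; 0 -6 3 11 -4; 0 0 4 1/6 -23/6; 0 0 0 -4 -5]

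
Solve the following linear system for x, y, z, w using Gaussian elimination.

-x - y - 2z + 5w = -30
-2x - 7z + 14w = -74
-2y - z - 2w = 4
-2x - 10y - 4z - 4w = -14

Forward elimination on [A|b]:
R2 <- R2 - (2)*R1:  [   0    2   -3    4  -14 ]
R4 <- R4 - (2)*R1:  [   0   -8    0  -14   46 ]
R3 <- R3 - (-1)*R2:  [   0    0   -4    2  -10 ]
R4 <- R4 - (-4)*R2:  [   0    0  -12    2  -10 ]
R4 <- R4 - (3)*R3:  [  0   0   0  -4  20 ]
Row echelon form:
[ -1  -1  -2   5  |  -30 ]
[  0   2  -3   4  |  -14 ]
[  0   0  -4   2  |  -10 ]
[  0   0   0  -4  |   20 ]
Back-substitution:
w = (20) / -4 = -5
z = (-10 - (2)*(-5)) / -4 = 0
y = (-14 - (-3)*(0) - (4)*(-5)) / 2 = 3
x = (-30 - (-1)*(3) - (-2)*(0) - (5)*(-5)) / -1 = 2

(2, 3, 0, -5)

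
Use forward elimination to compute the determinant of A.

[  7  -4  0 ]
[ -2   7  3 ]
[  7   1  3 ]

Forward elimination:
R2 <- R2 - (-2/7)*R1:  [    0  41/7     3 ]
R3 <- R3 - (1)*R1:  [ 0  5  3 ]
R3 <- R3 - (35/41)*R2:  [     0      0  18/41 ]
Upper-triangular form:
[ 7    -4      0 ]
[ 0  41/7      3 ]
[ 0     0  18/41 ]
det(A) = (-1)^0 * (7) * (41/7) * (18/41) = 18  (0 row swaps -> sign +1)

det(A) = 18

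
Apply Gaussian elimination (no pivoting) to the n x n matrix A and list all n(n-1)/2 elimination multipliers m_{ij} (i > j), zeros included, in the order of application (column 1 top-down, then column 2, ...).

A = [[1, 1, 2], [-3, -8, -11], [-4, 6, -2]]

multipliers: -3, -4, -2

Forward elimination:
R2 <- R2 - (-3)*R1:  [  0  -5  -5 ]
R3 <- R3 - (-4)*R1:  [  0  10   6 ]
R3 <- R3 - (-2)*R2:  [  0   0  -4 ]
Multipliers (in order of application): m_{21} = -3, m_{31} = -4, m_{32} = -2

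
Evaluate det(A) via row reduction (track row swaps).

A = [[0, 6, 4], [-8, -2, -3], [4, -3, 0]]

Forward elimination:
R1 <-> R2   (pivot in column 1 was zero)
[ -8  -2  -3 ]
[  0   6   4 ]
[  4  -3   0 ]
R3 <- R3 - (-1/2)*R1:  [    0    -4  -3/2 ]
R3 <- R3 - (-2/3)*R2:  [   0    0  7/6 ]
Upper-triangular form:
[ -8  -2   -3 ]
[  0   6    4 ]
[  0   0  7/6 ]
det(A) = (-1)^1 * (-8) * (6) * (7/6) = 56  (1 row swap -> sign -1)

det(A) = 56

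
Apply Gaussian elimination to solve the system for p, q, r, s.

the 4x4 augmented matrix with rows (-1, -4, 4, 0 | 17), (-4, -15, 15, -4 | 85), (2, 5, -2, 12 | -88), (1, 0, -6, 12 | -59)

Forward elimination on [A|b]:
R2 <- R2 - (4)*R1:  [  0   1  -1  -4  17 ]
R3 <- R3 - (-2)*R1:  [   0   -3    6   12  -54 ]
R4 <- R4 - (-1)*R1:  [   0   -4   -2   12  -42 ]
R3 <- R3 - (-3)*R2:  [  0   0   3   0  -3 ]
R4 <- R4 - (-4)*R2:  [  0   0  -6  -4  26 ]
R4 <- R4 - (-2)*R3:  [  0   0   0  -4  20 ]
Row echelon form:
[ -1  -4   4   0  |  17 ]
[  0   1  -1  -4  |  17 ]
[  0   0   3   0  |  -3 ]
[  0   0   0  -4  |  20 ]
Back-substitution:
s = (20) / -4 = -5
r = (-3) / 3 = -1
q = (17 - (-1)*(-1) - (-4)*(-5)) / 1 = -4
p = (17 - (-4)*(-4) - (4)*(-1)) / -1 = -5

(-5, -4, -1, -5)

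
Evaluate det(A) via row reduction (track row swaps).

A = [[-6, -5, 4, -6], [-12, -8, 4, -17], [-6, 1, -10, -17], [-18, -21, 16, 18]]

Forward elimination:
R2 <- R2 - (2)*R1:  [  0   2  -4  -5 ]
R3 <- R3 - (1)*R1:  [   0    6  -14  -11 ]
R4 <- R4 - (3)*R1:  [  0  -6   4  36 ]
R3 <- R3 - (3)*R2:  [  0   0  -2   4 ]
R4 <- R4 - (-3)*R2:  [  0   0  -8  21 ]
R4 <- R4 - (4)*R3:  [ 0  0  0  5 ]
Upper-triangular form:
[ -6  -5   4  -6 ]
[  0   2  -4  -5 ]
[  0   0  -2   4 ]
[  0   0   0   5 ]
det(A) = (-1)^0 * (-6) * (2) * (-2) * (5) = 120  (0 row swaps -> sign +1)

det(A) = 120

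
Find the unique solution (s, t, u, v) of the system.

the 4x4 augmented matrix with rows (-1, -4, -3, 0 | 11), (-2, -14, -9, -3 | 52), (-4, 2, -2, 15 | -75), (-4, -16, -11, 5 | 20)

Forward elimination on [A|b]:
R2 <- R2 - (2)*R1:  [  0  -6  -3  -3  30 ]
R3 <- R3 - (4)*R1:  [    0    18    10    15  -119 ]
R4 <- R4 - (4)*R1:  [   0    0    1    5  -24 ]
R3 <- R3 - (-3)*R2:  [   0    0    1    6  -29 ]
R4 <- R4 - (1)*R3:  [  0   0   0  -1   5 ]
Row echelon form:
[ -1  -4  -3   0  |   11 ]
[  0  -6  -3  -3  |   30 ]
[  0   0   1   6  |  -29 ]
[  0   0   0  -1  |    5 ]
Back-substitution:
v = (5) / -1 = -5
u = (-29 - (6)*(-5)) / 1 = 1
t = (30 - (-3)*(1) - (-3)*(-5)) / -6 = -3
s = (11 - (-4)*(-3) - (-3)*(1)) / -1 = -2

(-2, -3, 1, -5)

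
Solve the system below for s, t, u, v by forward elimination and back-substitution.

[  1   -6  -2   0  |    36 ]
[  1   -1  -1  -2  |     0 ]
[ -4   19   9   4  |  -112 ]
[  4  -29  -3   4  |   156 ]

(-4, -5, -5, 3)

Forward elimination on [A|b]:
R2 <- R2 - (1)*R1:  [   0    5    1   -2  -36 ]
R3 <- R3 - (-4)*R1:  [  0  -5   1   4  32 ]
R4 <- R4 - (4)*R1:  [  0  -5   5   4  12 ]
R3 <- R3 - (-1)*R2:  [  0   0   2   2  -4 ]
R4 <- R4 - (-1)*R2:  [   0    0    6    2  -24 ]
R4 <- R4 - (3)*R3:  [   0    0    0   -4  -12 ]
Row echelon form:
[ 1  -6  -2   0  |   36 ]
[ 0   5   1  -2  |  -36 ]
[ 0   0   2   2  |   -4 ]
[ 0   0   0  -4  |  -12 ]
Back-substitution:
v = (-12) / -4 = 3
u = (-4 - (2)*(3)) / 2 = -5
t = (-36 - (1)*(-5) - (-2)*(3)) / 5 = -5
s = (36 - (-6)*(-5) - (-2)*(-5)) / 1 = -4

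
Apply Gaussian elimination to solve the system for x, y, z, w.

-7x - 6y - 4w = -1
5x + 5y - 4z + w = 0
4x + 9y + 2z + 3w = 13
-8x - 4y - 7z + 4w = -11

Forward elimination on [A|b]:
R2 <- R2 - (-5/7)*R1:  [     0    5/7     -4  -13/7   -5/7 ]
R3 <- R3 - (-4/7)*R1:  [    0  39/7     2   5/7  87/7 ]
R4 <- R4 - (8/7)*R1:  [     0   20/7     -7   60/7  -69/7 ]
R3 <- R3 - (39/5)*R2:  [     0      0  166/5   76/5     18 ]
R4 <- R4 - (4)*R2:  [  0   0   9  16  -7 ]
R4 <- R4 - (45/166)*R3:  [       0        0        0   986/83  -986/83 ]
Row echelon form:
[ -7   -6      0      -4  |       -1 ]
[  0  5/7     -4   -13/7  |     -5/7 ]
[  0    0  166/5    76/5  |       18 ]
[  0    0      0  986/83  |  -986/83 ]
Back-substitution:
w = (-986/83) / (986/83) = -1
z = (18 - (76/5)*(-1)) / (166/5) = 1
y = (-5/7 - (-4)*(1) - (-13/7)*(-1)) / (5/7) = 2
x = (-1 - (-6)*(2) - (-4)*(-1)) / -7 = -1

(-1, 2, 1, -1)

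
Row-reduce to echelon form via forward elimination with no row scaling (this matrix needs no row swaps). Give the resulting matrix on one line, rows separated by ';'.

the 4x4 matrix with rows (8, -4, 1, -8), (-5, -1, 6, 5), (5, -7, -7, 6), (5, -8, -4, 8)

Forward elimination:
R2 <- R2 - (-5/8)*R1:  [    0  -7/2  53/8     0 ]
R3 <- R3 - (5/8)*R1:  [     0   -9/2  -61/8     11 ]
R4 <- R4 - (5/8)*R1:  [     0  -11/2  -37/8     13 ]
R3 <- R3 - (9/7)*R2:  [      0       0  -113/7      11 ]
R4 <- R4 - (11/7)*R2:  [       0        0  -421/28       13 ]
R4 <- R4 - (421/452)*R3:  [        0         0         0  1245/452 ]
Row echelon form:
[ 8    -4       1        -8 ]
[ 0  -7/2    53/8         0 ]
[ 0     0  -113/7        11 ]
[ 0     0       0  1245/452 ]

REF = [8 -4 1 -8; 0 -7/2 53/8 0; 0 0 -113/7 11; 0 0 0 1245/452]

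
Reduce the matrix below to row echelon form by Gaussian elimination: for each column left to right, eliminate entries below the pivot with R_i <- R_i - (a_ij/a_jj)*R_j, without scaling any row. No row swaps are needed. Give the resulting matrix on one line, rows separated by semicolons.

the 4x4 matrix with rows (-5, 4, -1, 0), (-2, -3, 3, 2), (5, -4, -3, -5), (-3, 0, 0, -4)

Forward elimination:
R2 <- R2 - (2/5)*R1:  [     0  -23/5   17/5      2 ]
R3 <- R3 - (-1)*R1:  [  0   0  -4  -5 ]
R4 <- R4 - (3/5)*R1:  [     0  -12/5    3/5     -4 ]
R4 <- R4 - (12/23)*R2:  [       0        0   -27/23  -116/23 ]
R4 <- R4 - (27/92)*R3:  [       0        0        0  -329/92 ]
Row echelon form:
[ -5      4    -1        0 ]
[  0  -23/5  17/5        2 ]
[  0      0    -4       -5 ]
[  0      0     0  -329/92 ]

REF = [-5 4 -1 0; 0 -23/5 17/5 2; 0 0 -4 -5; 0 0 0 -329/92]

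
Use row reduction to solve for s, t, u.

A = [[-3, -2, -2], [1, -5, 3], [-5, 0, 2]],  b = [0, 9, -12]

Forward elimination on [A|b]:
R2 <- R2 - (-1/3)*R1:  [     0  -17/3    7/3      9 ]
R3 <- R3 - (5/3)*R1:  [    0  10/3  16/3   -12 ]
R3 <- R3 - (-10/17)*R2:  [       0        0   114/17  -114/17 ]
Row echelon form:
[ -3     -2      -2  |        0 ]
[  0  -17/3     7/3  |        9 ]
[  0      0  114/17  |  -114/17 ]
Back-substitution:
u = (-114/17) / (114/17) = -1
t = (9 - (7/3)*(-1)) / (-17/3) = -2
s = (0 - (-2)*(-2) - (-2)*(-1)) / -3 = 2

(2, -2, -1)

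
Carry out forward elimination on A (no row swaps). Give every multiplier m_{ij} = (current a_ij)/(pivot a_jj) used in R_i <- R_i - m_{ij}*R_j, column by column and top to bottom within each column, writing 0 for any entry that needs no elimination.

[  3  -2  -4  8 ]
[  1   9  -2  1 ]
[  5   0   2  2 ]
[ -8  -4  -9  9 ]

multipliers: 1/3, 5/3, -8/3, 10/29, -28/29, -589/258

Forward elimination:
R2 <- R2 - (1/3)*R1:  [    0  29/3  -2/3  -5/3 ]
R3 <- R3 - (5/3)*R1:  [     0   10/3   26/3  -34/3 ]
R4 <- R4 - (-8/3)*R1:  [     0  -28/3  -59/3   91/3 ]
R3 <- R3 - (10/29)*R2:  [       0        0   258/29  -312/29 ]
R4 <- R4 - (-28/29)*R2:  [       0        0  -589/29   833/29 ]
R4 <- R4 - (-589/258)*R3:  [      0       0       0  179/43 ]
Multipliers (in order of application): m_{21} = 1/3, m_{31} = 5/3, m_{41} = -8/3, m_{32} = 10/29, m_{42} = -28/29, m_{43} = -589/258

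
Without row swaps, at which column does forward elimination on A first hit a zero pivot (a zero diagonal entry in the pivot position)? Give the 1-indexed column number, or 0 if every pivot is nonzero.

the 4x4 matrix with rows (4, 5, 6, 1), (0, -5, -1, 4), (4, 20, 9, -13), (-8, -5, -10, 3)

first zero-pivot column = 3

Naive forward elimination:
R3 <- R3 - (1)*R1:  [   0   15    3  -14 ]
R4 <- R4 - (-2)*R1:  [ 0  5  2  5 ]
R3 <- R3 - (-3)*R2:  [  0   0   0  -2 ]
R4 <- R4 - (-1)*R2:  [ 0  0  1  9 ]
Matrix at this point:
[ 4   5   6   1 ]
[ 0  -5  -1   4 ]
[ 0   0   0  -2 ]
[ 0   0   1   9 ]
Pivot entry (3,3) is zero but row 4 has 1 in column 3 -> naive elimination stops; a row interchange (e.g. R3 <-> R4) would be required here.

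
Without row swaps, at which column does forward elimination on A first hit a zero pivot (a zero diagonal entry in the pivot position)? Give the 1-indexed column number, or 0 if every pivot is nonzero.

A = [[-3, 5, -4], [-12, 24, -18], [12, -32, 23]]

Naive forward elimination:
R2 <- R2 - (4)*R1:  [  0   4  -2 ]
R3 <- R3 - (-4)*R1:  [   0  -12    7 ]
R3 <- R3 - (-3)*R2:  [ 0  0  1 ]
All pivots nonzero; naive elimination completes without hitting a zero pivot.

first zero-pivot column = 0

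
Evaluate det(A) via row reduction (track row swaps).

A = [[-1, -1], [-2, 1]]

Forward elimination:
R2 <- R2 - (2)*R1:  [ 0  3 ]
Upper-triangular form:
[ -1  -1 ]
[  0   3 ]
det(A) = (-1)^0 * (-1) * (3) = -3  (0 row swaps -> sign +1)

det(A) = -3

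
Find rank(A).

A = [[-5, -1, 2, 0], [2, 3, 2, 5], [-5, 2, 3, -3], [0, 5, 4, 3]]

rank(A) = 4

Row reduction:
R2 <- R2 - (-2/5)*R1:  [    0  13/5  14/5     5 ]
R3 <- R3 - (1)*R1:  [  0   3   1  -3 ]
R3 <- R3 - (15/13)*R2:  [       0        0   -29/13  -114/13 ]
R4 <- R4 - (25/13)*R2:  [      0       0  -18/13  -86/13 ]
R4 <- R4 - (18/29)*R3:  [      0       0       0  -34/29 ]
Row echelon form:
[ -5    -1       2        0 ]
[  0  13/5    14/5        5 ]
[  0     0  -29/13  -114/13 ]
[  0     0       0   -34/29 ]
Nonzero rows / pivot columns: 4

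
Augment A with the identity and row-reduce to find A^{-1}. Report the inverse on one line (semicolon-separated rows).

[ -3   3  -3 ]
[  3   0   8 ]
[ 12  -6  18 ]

Gauss-Jordan on [A | I]:
R1 <- (1/-3)*R1:  [    1    -1     1  |  -1/3     0     0 ]
R2 <- R2 - (3)*R1:  [ 0  3  5  |  1  1  0 ]
R3 <- R3 - (12)*R1:  [ 0  6  6  |  4  0  1 ]
R2 <- (1/3)*R2:  [   0    1  5/3  |  1/3  1/3    0 ]
R1 <- R1 - (-1)*R2:  [   1    0  8/3  |    0  1/3    0 ]
R3 <- R3 - (6)*R2:  [  0   0  -4  |   2  -2   1 ]
R3 <- (1/-4)*R3:  [    0     0     1  |  -1/2   1/2  -1/4 ]
R1 <- R1 - (8/3)*R3:  [   1    0    0  |  4/3   -1  2/3 ]
R2 <- R2 - (5/3)*R3:  [    0     1     0  |   7/6  -1/2  5/12 ]
Right block of [I | A^{-1}] is the inverse:
[  4/3    -1   2/3 ]
[  7/6  -1/2  5/12 ]
[ -1/2   1/2  -1/4 ]

inverse = [4/3 -1 2/3; 7/6 -1/2 5/12; -1/2 1/2 -1/4]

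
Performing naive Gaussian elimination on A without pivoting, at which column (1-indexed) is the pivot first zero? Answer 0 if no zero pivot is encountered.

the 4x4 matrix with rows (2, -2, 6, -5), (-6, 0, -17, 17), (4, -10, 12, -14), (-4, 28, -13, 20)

first zero-pivot column = 4

Naive forward elimination:
R2 <- R2 - (-3)*R1:  [  0  -6   1   2 ]
R3 <- R3 - (2)*R1:  [  0  -6   0  -4 ]
R4 <- R4 - (-2)*R1:  [  0  24  -1  10 ]
R3 <- R3 - (1)*R2:  [  0   0  -1  -6 ]
R4 <- R4 - (-4)*R2:  [  0   0   3  18 ]
R4 <- R4 - (-3)*R3:  [ 0  0  0  0 ]
Matrix at this point:
[ 2  -2   6  -5 ]
[ 0  -6   1   2 ]
[ 0   0  -1  -6 ]
[ 0   0   0   0 ]
Pivot entry (4,4) in the last row is zero and there are no rows below to swap with -> zero pivot in column 4 (A is singular).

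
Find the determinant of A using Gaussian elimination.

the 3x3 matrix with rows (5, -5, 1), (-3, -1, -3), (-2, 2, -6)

det(A) = 112

Forward elimination:
R2 <- R2 - (-3/5)*R1:  [     0     -4  -12/5 ]
R3 <- R3 - (-2/5)*R1:  [     0      0  -28/5 ]
Upper-triangular form:
[ 5  -5      1 ]
[ 0  -4  -12/5 ]
[ 0   0  -28/5 ]
det(A) = (-1)^0 * (5) * (-4) * (-28/5) = 112  (0 row swaps -> sign +1)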